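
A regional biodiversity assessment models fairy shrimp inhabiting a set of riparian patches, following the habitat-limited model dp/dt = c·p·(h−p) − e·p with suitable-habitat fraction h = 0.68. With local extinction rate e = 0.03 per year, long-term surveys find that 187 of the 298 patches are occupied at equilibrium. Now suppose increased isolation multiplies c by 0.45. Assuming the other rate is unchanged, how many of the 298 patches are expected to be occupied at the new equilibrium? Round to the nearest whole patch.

Observed p* = 187/298 = 0.62752.
Balance c(h−p*) = e gives c = e/(0.68 − 0.62752) = 0.03/0.05248 = 0.57165.
New p* = 0.68 − e/c = 0.68 − 0.03000/0.25724 = 0.56338.
Expected occupied = 298 × 0.56338 = 167.89 ≈ 168.

168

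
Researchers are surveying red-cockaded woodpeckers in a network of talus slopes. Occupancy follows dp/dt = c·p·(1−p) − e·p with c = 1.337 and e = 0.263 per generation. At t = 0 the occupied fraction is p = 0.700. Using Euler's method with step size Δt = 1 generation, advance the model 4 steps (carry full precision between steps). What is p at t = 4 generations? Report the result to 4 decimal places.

Update rule: p ← p + [c·p·(1−p) − e·p]·Δt with Δt = 1.
step 1: Δp = +0.09667, p = 0.79667
step 2: Δp = +0.00705, p = 0.80372
step 3: Δp = -0.00046, p = 0.80326
step 4: Δp = +0.00003, p = 0.80329

0.8033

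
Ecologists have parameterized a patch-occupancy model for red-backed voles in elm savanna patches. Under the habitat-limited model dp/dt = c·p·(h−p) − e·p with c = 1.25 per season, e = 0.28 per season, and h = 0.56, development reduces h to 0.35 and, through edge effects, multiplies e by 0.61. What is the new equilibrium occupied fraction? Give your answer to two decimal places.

0.21

Before: p* = h − e/c = 0.56 − 0.28/1.25 = 0.56 − 0.2240 = 0.3360.
After: c = 1.25, e = 0.1708, h = 0.35; p* = 0.35 − 0.1708/1.25 = 0.2134.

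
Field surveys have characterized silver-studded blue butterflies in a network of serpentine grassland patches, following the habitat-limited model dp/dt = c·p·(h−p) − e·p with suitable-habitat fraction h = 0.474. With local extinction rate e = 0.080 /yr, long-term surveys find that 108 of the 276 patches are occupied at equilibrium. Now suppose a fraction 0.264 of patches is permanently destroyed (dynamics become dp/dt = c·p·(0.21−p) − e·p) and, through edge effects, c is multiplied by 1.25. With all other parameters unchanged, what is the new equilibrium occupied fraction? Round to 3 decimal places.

Observed p* = 108/276 = 0.39130.
Balance c(h−p*) = e gives c = e/(0.474 − 0.39130) = 0.080/0.08270 = 0.96735.
New p* = 0.21 − e/c = 0.21 − 0.08000/1.20919 = 0.14384.

0.144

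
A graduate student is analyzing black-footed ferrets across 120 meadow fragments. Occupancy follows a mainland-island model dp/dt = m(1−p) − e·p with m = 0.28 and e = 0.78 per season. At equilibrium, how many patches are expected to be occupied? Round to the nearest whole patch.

p* = m/(m+e) = 0.28/1.0600 = 0.2642.
Expected occupied patches = N × p* = 120 × 0.2642 = 31.70 ≈ 32.

32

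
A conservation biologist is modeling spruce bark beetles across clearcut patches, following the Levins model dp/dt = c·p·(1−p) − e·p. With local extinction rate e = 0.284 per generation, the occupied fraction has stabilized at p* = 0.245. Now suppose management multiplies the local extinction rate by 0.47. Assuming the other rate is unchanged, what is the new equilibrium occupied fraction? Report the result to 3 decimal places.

0.645

Balance c(1−p*) = e gives c = e/(1 − 0.24500) = 0.284/0.75500 = 0.37616.
New p* = 1 − e/c = 1 − 0.13348/0.37616 = 0.64515.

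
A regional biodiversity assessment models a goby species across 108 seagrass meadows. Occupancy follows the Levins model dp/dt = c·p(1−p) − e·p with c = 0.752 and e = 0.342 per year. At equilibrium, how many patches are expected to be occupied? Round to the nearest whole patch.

p* = 1 − e/c = 1 − 0.342/0.752 = 0.5452.
Expected occupied patches = N × p* = 108 × 0.5452 = 58.88 ≈ 59.

59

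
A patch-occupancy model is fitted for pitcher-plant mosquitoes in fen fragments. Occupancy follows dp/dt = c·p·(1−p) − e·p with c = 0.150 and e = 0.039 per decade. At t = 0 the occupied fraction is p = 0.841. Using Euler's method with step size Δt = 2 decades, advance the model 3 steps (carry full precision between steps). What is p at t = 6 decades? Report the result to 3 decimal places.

Update rule: p ← p + [c·p·(1−p) − e·p]·Δt with Δt = 2.
  1  |  dp/dt·Δt = -0.025482  |  p_1 = 0.815518
  2  |  dp/dt·Δt = -0.018476  |  p_2 = 0.797042
  3  |  dp/dt·Δt = -0.013639  |  p_3 = 0.783402

0.783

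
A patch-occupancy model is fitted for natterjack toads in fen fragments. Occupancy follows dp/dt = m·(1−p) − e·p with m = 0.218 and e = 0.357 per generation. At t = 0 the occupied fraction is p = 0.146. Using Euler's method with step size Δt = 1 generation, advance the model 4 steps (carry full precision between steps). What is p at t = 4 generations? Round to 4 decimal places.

Update rule: p ← p + [m·(1−p) − e·p]·Δt with Δt = 1.
p: 0.14600 → 0.28005  (Δp = +0.13405)
p: 0.28005 → 0.33702  (Δp = +0.05697)
p: 0.33702 → 0.36123  (Δp = +0.02421)
p: 0.36123 → 0.37152  (Δp = +0.01029)

0.3715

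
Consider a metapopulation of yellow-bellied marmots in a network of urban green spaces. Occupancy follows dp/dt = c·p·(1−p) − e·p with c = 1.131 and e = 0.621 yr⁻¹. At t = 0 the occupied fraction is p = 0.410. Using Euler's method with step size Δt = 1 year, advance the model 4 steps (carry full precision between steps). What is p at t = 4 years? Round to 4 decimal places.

Update rule: p ← p + [c·p·(1−p) − e·p]·Δt with Δt = 1.
p: 0.41000 → 0.42898  (Δp = +0.01898)
p: 0.42898 → 0.43963  (Δp = +0.01065)
p: 0.43963 → 0.44525  (Δp = +0.00562)
p: 0.44525 → 0.44811  (Δp = +0.00286)

0.4481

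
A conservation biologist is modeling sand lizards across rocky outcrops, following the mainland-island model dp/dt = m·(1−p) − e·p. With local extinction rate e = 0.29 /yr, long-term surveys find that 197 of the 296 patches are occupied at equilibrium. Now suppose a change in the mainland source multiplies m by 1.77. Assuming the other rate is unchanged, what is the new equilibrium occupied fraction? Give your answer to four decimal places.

Observed p* = 197/296 = 0.66554.
Balance m(1−p*) = e·p* gives m = e·p*/(1−p*) = 0.29×0.66554/0.33446 = 0.57707.
New p* = m/(m+e) = 1.02141/(1.02141+0.29000) = 0.77886.

0.7789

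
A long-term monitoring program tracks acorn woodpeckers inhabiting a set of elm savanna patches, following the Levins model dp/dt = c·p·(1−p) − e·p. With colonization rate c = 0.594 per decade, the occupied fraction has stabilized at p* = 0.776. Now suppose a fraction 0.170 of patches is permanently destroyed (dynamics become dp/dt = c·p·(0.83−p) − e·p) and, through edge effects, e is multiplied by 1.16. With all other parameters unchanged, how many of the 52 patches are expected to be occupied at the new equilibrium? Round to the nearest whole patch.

Balance c(1−p*) = e gives e = 0.594×(1 − 0.77600) = 0.13306.
New p* = 0.83 − e/c = 0.83 − 0.15435/0.59400 = 0.57015.
Expected occupied = 52 × 0.57015 = 29.65 ≈ 30.

30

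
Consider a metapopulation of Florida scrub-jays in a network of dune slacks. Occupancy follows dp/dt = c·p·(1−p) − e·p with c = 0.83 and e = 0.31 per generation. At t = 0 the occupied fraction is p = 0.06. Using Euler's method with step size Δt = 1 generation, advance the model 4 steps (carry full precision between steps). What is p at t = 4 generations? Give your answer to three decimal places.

Update rule: p ← p + [c·p·(1−p) − e·p]·Δt with Δt = 1.
p: 0.06000 → 0.08821  (Δp = +0.02821)
p: 0.08821 → 0.12762  (Δp = +0.03941)
p: 0.12762 → 0.18047  (Δp = +0.05285)
p: 0.18047 → 0.24728  (Δp = +0.06681)

0.247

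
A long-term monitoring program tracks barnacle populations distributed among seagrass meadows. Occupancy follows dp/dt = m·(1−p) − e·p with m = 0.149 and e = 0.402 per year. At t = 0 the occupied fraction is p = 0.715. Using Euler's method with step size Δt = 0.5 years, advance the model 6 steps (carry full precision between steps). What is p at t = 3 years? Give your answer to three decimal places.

Update rule: p ← p + [m·(1−p) − e·p]·Δt with Δt = 0.5.
p: 0.71500 → 0.59252  (Δp = -0.12248)
p: 0.59252 → 0.50378  (Δp = -0.08874)
p: 0.50378 → 0.43949  (Δp = -0.06429)
p: 0.43949 → 0.39291  (Δp = -0.04658)
p: 0.39291 → 0.35916  (Δp = -0.03375)
p: 0.35916 → 0.33471  (Δp = -0.02445)

0.335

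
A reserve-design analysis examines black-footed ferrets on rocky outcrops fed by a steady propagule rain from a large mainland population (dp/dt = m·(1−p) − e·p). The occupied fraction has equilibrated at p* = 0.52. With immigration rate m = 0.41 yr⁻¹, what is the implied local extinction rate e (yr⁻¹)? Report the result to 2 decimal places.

At equilibrium m(1−p*) = e·p*, so e = m(1−p*)/p*.
e = 0.41 × 0.4800 / 0.52 = 0.3785.

0.38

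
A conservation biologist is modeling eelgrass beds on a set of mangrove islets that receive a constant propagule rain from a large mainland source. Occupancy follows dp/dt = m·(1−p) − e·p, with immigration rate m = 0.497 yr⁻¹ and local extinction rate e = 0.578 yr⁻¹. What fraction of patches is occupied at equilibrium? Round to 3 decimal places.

0.462

Setting dp/dt = 0: m − m·p* = e·p*, so m = (m+e)·p*.
p* = m/(m+e) = 0.497/(0.497+0.578) = 0.497/1.0750 = 0.4623.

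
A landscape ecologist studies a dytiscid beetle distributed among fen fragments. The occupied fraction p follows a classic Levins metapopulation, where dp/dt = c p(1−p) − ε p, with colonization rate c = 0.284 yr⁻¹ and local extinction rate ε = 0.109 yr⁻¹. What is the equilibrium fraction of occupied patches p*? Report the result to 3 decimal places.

0.616

At equilibrium, colonization balances extinction: c·p*·(1−p*) = ε·p*.
So p* = 1 − ε/c = 1 − 0.109/0.284 = 1 − 0.3838 = 0.6162.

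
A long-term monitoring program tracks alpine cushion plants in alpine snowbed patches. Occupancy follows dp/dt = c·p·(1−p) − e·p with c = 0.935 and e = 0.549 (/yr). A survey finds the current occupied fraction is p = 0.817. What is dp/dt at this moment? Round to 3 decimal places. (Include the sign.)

Colonization term: c·p·(1−p) = 0.935×0.817×0.1830 = 0.13979.
Extinction term: e·p = 0.44853.
dp/dt = 0.13979 − 0.44853 = -0.30874.

-0.309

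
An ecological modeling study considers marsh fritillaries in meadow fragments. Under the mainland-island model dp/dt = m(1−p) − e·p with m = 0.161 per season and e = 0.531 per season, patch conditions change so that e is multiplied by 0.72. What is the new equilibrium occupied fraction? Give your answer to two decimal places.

Before: p* = 0.161/(0.161+0.531) = 0.2327.
After: m = 0.161, e = 0.38232; p* = 0.161/0.5433 = 0.2963.

0.30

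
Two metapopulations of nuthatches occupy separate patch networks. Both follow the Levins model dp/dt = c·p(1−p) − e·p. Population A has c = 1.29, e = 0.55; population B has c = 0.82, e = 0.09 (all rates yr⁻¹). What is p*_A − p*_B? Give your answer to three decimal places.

-0.317

A: p*_A = 1 − 0.55/1.29 = 0.5736.
B: p*_B = 1 − 0.09/0.82 = 0.8902.
p*_A − p*_B = 0.5736 − 0.8902 = -0.3166.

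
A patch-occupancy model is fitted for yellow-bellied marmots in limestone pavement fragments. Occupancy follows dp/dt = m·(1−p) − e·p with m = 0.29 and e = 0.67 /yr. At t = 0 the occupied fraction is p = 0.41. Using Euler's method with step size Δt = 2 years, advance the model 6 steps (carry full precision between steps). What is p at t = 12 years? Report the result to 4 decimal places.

Update rule: p ← p + [m·(1−p) − e·p]·Δt with Δt = 2.
step 1: Δp = -0.20720, p = 0.20280
step 2: Δp = +0.19062, p = 0.39342
step 3: Δp = -0.17537, p = 0.21805
step 4: Δp = +0.16134, p = 0.37939
step 5: Δp = -0.14844, p = 0.23096
step 6: Δp = +0.13656, p = 0.36752

0.3675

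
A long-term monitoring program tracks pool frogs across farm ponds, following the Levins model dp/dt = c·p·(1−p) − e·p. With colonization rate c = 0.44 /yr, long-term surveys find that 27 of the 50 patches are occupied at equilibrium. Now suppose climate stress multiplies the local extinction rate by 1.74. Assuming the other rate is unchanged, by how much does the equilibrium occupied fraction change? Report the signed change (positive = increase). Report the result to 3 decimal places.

-0.340

Observed p* = 27/50 = 0.54000.
Balance c(1−p*) = e gives e = 0.44×(1 − 0.54000) = 0.20240.
New p* = 1 − e/c = 1 − 0.35218/0.44000 = 0.19959.
Δp* = 0.19959 − 0.54000 = -0.34041.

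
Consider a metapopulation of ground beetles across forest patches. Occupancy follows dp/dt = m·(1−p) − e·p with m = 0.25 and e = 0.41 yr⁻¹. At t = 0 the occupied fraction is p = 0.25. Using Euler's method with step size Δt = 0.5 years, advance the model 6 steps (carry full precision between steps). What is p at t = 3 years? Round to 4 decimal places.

Update rule: p ← p + [m·(1−p) − e·p]·Δt with Δt = 0.5.
p: 0.25000 → 0.29250  (Δp = +0.04250)
p: 0.29250 → 0.32098  (Δp = +0.02848)
p: 0.32098 → 0.34005  (Δp = +0.01908)
p: 0.34005 → 0.35284  (Δp = +0.01278)
p: 0.35284 → 0.36140  (Δp = +0.00856)
p: 0.36140 → 0.36714  (Δp = +0.00574)

0.3671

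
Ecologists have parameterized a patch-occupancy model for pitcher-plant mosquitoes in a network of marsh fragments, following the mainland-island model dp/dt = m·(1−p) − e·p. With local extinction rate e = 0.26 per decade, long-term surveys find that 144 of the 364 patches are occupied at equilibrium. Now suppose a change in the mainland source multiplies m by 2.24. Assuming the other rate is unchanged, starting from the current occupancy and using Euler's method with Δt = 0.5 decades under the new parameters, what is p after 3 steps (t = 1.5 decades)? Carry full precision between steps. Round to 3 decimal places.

Observed p* = 144/364 = 0.39560.
Balance m(1−p*) = e·p* gives m = e·p*/(1−p*) = 0.26×0.39560/0.60440 = 0.17018.
Starting from p₀ = 0.39560; update p ← p + (dp/dt)·Δt with the new parameters.
p: 0.39560 → 0.45938  (Δp = +0.06377)
p: 0.45938 → 0.50270  (Δp = +0.04333)
p: 0.50270 → 0.53214  (Δp = +0.02944)

0.532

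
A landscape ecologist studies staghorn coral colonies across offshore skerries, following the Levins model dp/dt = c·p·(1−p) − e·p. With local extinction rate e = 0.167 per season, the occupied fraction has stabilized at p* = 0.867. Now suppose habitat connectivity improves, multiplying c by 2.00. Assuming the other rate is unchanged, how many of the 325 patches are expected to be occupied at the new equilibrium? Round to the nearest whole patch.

Balance c(1−p*) = e gives c = e/(1 − 0.86700) = 0.167/0.13300 = 1.25564.
New p* = 1 − e/c = 1 − 0.16700/2.51128 = 0.93350.
Expected occupied = 325 × 0.93350 = 303.39 ≈ 303.

303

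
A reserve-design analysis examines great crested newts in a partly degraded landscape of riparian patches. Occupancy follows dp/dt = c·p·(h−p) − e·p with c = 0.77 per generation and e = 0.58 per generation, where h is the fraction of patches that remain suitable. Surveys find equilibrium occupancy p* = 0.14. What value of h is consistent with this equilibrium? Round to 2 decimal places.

At equilibrium c(h−p*) = e, so h = p* + e/c.
h = 0.14 + 0.58/0.77 = 0.14 + 0.7532 = 0.8932.

0.89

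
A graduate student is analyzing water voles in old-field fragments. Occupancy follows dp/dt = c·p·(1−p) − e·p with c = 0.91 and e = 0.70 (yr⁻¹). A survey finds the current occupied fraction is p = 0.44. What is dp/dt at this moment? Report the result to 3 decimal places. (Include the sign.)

Colonization term: c·p·(1−p) = 0.91×0.44×0.5600 = 0.22422.
Extinction term: e·p = 0.30800.
dp/dt = 0.22422 − 0.30800 = -0.08378.

-0.084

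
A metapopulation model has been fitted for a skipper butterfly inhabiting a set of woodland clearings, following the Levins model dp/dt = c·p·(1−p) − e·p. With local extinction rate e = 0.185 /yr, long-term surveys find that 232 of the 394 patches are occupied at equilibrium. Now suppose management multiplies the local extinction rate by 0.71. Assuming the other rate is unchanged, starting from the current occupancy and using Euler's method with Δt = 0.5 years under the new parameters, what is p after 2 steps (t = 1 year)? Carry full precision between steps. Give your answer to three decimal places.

0.619

Observed p* = 232/394 = 0.58883.
Balance c(1−p*) = e gives c = e/(1 − 0.58883) = 0.185/0.41117 = 0.44994.
Starting from p₀ = 0.58883; update p ← p + (dp/dt)·Δt with the new parameters.
  1  |  dp/dt·Δt = +0.015795  |  p_1 = 0.604628
  2  |  dp/dt·Δt = +0.014071  |  p_2 = 0.618699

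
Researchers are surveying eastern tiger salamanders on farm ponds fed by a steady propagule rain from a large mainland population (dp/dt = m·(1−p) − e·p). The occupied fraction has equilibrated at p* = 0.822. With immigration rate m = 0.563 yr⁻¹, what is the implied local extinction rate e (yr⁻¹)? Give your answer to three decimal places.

At equilibrium m(1−p*) = e·p*, so e = m(1−p*)/p*.
e = 0.563 × 0.1780 / 0.822 = 0.1219.

0.122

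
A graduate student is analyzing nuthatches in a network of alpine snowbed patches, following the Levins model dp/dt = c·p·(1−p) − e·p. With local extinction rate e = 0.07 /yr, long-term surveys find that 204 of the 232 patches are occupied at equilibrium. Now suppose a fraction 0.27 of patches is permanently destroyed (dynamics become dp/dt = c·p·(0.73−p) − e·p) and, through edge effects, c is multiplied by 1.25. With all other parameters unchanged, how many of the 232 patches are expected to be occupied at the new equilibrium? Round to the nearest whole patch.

Observed p* = 204/232 = 0.87931.
Balance c(1−p*) = e gives c = e/(1 − 0.87931) = 0.07/0.12069 = 0.58000.
New p* = 0.73 − e/c = 0.73 − 0.07000/0.72500 = 0.63345.
Expected occupied = 232 × 0.63345 = 146.96 ≈ 147.

147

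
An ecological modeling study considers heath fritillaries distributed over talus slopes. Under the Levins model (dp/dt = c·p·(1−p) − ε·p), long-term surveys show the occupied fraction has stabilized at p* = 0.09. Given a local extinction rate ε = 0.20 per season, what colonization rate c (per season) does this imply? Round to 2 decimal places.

0.22

At equilibrium c(1−p*) = ε, so c = ε/(1−p*).
c = 0.20/(1 − 0.09) = 0.20/0.9100 = 0.2198.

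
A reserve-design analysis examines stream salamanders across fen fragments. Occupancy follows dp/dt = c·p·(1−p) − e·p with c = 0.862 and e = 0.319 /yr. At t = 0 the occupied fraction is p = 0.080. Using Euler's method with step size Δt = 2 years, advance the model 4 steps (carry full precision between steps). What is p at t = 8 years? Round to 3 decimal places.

0.591

Update rule: p ← p + [c·p·(1−p) − e·p]·Δt with Δt = 2.
step 1: Δp = +0.07585, p = 0.15585
step 2: Δp = +0.12738, p = 0.28322
step 3: Δp = +0.16929, p = 0.45251
step 4: Δp = +0.13841, p = 0.59092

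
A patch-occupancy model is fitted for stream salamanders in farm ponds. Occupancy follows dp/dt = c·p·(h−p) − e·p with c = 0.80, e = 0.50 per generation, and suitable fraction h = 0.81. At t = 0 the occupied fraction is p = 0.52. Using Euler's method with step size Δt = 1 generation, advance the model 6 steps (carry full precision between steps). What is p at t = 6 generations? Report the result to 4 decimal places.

Update rule: p ← p + [c·p·(h−p) − e·p]·Δt with Δt = 1.
  1  |  dp/dt·Δt = -0.139360  |  p_1 = 0.380640
  2  |  dp/dt·Δt = -0.059575  |  p_2 = 0.321065
  3  |  dp/dt·Δt = -0.034949  |  p_3 = 0.286117
  4  |  dp/dt·Δt = -0.023145  |  p_4 = 0.262972
  5  |  dp/dt·Δt = -0.016403  |  p_5 = 0.246568
  6  |  dp/dt·Δt = -0.012145  |  p_6 = 0.234424

0.2344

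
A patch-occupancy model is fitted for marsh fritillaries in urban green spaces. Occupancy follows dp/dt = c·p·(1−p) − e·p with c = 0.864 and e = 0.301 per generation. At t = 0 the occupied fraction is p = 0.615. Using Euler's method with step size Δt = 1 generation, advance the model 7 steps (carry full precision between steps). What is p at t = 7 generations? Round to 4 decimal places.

0.6515

Update rule: p ← p + [c·p·(1−p) − e·p]·Δt with Δt = 1.
step 1: Δp = +0.01946, p = 0.63446
step 2: Δp = +0.00941, p = 0.64387
step 3: Δp = +0.00431, p = 0.64818
step 4: Δp = +0.00193, p = 0.65011
step 5: Δp = +0.00085, p = 0.65096
step 6: Δp = +0.00037, p = 0.65133
step 7: Δp = +0.00016, p = 0.65149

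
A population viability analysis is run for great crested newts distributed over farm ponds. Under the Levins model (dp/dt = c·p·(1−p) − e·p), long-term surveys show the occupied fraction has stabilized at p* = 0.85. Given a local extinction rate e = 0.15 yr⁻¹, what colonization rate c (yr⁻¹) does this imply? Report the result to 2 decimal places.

At equilibrium c(1−p*) = e, so c = e/(1−p*).
c = 0.15/(1 − 0.85) = 0.15/0.1500 = 1.0000.

1.00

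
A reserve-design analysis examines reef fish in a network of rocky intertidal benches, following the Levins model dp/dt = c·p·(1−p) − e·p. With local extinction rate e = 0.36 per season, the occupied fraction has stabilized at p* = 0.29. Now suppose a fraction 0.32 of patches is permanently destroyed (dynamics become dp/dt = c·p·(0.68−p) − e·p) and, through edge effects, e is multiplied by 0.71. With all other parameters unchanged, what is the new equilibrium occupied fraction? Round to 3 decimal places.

Balance c(1−p*) = e gives c = e/(1 − 0.29000) = 0.36/0.71000 = 0.50704.
New p* = 0.68 − e/c = 0.68 − 0.25560/0.50704 = 0.17590.

0.176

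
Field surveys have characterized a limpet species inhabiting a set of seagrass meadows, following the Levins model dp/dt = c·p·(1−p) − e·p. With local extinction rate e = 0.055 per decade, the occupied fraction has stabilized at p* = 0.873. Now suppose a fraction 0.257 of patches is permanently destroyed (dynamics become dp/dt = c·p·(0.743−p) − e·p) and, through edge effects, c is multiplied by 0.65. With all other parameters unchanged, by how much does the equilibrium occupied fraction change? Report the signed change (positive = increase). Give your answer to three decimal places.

Balance c(1−p*) = e gives c = e/(1 − 0.87300) = 0.055/0.12700 = 0.43307.
New p* = 0.743 − e/c = 0.743 − 0.05500/0.28150 = 0.54762.
Δp* = 0.54762 − 0.87300 = -0.32538.

-0.325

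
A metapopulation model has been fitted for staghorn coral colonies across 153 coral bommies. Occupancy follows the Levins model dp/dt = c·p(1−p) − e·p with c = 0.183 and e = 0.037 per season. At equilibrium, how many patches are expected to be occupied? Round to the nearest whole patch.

122

p* = 1 − e/c = 1 − 0.037/0.183 = 0.7978.
Expected occupied patches = N × p* = 153 × 0.7978 = 122.07 ≈ 122.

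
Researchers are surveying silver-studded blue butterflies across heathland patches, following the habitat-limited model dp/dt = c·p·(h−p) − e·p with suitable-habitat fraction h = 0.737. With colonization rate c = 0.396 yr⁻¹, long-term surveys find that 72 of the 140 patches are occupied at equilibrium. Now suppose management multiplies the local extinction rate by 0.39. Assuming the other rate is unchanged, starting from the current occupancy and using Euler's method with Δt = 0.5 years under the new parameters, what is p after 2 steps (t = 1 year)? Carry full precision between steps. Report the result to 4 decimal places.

0.5409

Observed p* = 72/140 = 0.51429.
Balance c(h−p*) = e gives e = 0.396×(0.737 − 0.51429) = 0.08819.
Starting from p₀ = 0.51429; update p ← p + (dp/dt)·Δt with the new parameters.
  1  |  dp/dt·Δt = +0.013834  |  p_1 = 0.528120
  2  |  dp/dt·Δt = +0.012760  |  p_2 = 0.540879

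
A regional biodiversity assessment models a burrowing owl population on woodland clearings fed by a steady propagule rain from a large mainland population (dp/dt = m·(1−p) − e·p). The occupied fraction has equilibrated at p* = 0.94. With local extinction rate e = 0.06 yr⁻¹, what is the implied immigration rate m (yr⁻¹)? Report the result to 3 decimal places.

0.940

At equilibrium m(1−p*) = e·p*, so m = e·p*/(1−p*).
m = 0.06 × 0.94 / 0.0600 = 0.0564/0.0600 = 0.9400.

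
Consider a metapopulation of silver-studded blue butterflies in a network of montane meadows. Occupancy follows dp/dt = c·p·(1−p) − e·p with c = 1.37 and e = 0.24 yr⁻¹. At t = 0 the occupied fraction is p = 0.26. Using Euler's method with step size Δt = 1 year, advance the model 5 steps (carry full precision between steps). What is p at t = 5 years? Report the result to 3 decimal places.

Update rule: p ← p + [c·p·(1−p) − e·p]·Δt with Δt = 1.
p: 0.26000 → 0.46119  (Δp = +0.20119)
p: 0.46119 → 0.69094  (Δp = +0.22975)
p: 0.69094 → 0.81767  (Δp = +0.12673)
p: 0.81767 → 0.82568  (Δp = +0.00801)
p: 0.82568 → 0.82470  (Δp = -0.00097)

0.825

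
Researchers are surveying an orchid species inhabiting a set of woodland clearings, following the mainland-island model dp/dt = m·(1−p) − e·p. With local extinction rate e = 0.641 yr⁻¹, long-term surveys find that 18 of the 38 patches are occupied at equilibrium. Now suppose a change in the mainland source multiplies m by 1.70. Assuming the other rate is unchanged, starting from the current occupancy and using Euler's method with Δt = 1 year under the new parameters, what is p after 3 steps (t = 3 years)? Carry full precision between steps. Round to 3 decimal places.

Observed p* = 18/38 = 0.47368.
Balance m(1−p*) = e·p* gives m = e·p*/(1−p*) = 0.641×0.47368/0.52632 = 0.57690.
Starting from p₀ = 0.47368; update p ← p + (dp/dt)·Δt with the new parameters.
  1  |  dp/dt·Δt = +0.212542  |  p_1 = 0.686226
  2  |  dp/dt·Δt = -0.132144  |  p_2 = 0.554083
  3  |  dp/dt·Δt = +0.082158  |  p_3 = 0.636240

0.636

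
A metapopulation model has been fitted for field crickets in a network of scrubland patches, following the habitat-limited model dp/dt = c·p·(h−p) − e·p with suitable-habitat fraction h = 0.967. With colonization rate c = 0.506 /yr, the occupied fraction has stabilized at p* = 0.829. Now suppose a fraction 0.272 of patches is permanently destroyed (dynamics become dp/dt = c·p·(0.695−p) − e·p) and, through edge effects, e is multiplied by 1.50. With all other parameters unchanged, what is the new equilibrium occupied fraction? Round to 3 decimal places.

Balance c(h−p*) = e gives e = 0.506×(0.967 − 0.82900) = 0.06983.
New p* = 0.695 − e/c = 0.695 − 0.10475/0.50600 = 0.48798.

0.488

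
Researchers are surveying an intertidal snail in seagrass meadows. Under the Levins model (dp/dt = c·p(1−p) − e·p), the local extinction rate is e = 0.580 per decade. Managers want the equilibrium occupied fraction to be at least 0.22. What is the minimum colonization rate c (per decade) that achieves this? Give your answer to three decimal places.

0.744

p* = 1 − e/c ≥ 0.22 requires e/c ≤ 0.7800, i.e. c ≥ e/0.7800.
c_min = 0.580/0.7800 = 0.7436.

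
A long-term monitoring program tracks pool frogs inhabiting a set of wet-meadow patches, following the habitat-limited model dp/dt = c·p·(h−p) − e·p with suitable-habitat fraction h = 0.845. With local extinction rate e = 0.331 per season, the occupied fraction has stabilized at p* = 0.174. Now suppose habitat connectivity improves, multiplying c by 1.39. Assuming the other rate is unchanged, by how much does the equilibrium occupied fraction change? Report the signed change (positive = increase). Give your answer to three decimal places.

0.188

Balance c(h−p*) = e gives c = e/(0.845 − 0.17400) = 0.331/0.67100 = 0.49329.
New p* = 0.845 − e/c = 0.845 − 0.33100/0.68567 = 0.36226.
Δp* = 0.36226 − 0.17400 = +0.18826.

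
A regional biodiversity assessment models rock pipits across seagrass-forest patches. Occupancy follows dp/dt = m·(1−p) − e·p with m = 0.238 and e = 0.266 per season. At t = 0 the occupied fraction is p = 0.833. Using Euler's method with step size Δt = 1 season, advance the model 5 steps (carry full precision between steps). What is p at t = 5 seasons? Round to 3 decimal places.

Update rule: p ← p + [m·(1−p) − e·p]·Δt with Δt = 1.
  1  |  dp/dt·Δt = -0.181832  |  p_1 = 0.651168
  2  |  dp/dt·Δt = -0.090189  |  p_2 = 0.560979
  3  |  dp/dt·Δt = -0.044734  |  p_3 = 0.516246
  4  |  dp/dt·Δt = -0.022188  |  p_4 = 0.494058
  5  |  dp/dt·Δt = -0.011005  |  p_5 = 0.483053

0.483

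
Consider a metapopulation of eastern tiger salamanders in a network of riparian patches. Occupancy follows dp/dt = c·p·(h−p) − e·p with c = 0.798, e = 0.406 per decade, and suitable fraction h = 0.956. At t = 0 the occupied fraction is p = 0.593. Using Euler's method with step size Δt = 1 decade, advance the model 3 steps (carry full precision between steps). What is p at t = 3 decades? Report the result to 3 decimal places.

0.474

Update rule: p ← p + [c·p·(h−p) − e·p]·Δt with Δt = 1.
t = 1: p = 0.59300 + (-0.06898) = 0.52402
t = 2: p = 0.52402 + (-0.03211) = 0.49191
t = 3: p = 0.49191 + (-0.01754) = 0.47437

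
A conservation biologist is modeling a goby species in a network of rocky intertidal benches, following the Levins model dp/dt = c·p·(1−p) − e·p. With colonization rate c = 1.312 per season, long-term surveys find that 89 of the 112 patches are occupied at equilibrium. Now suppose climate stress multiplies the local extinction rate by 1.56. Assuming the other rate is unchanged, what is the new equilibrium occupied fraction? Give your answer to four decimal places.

Observed p* = 89/112 = 0.79464.
Balance c(1−p*) = e gives e = 1.312×(1 − 0.79464) = 0.26943.
New p* = 1 − e/c = 1 − 0.42031/1.31200 = 0.67964.

0.6796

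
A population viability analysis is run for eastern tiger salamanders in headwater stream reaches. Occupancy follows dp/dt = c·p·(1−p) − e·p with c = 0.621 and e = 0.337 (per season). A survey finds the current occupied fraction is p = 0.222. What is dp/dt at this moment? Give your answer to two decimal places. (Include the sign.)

Colonization term: c·p·(1−p) = 0.621×0.222×0.7780 = 0.10726.
Extinction term: e·p = 0.07481.
dp/dt = 0.10726 − 0.07481 = 0.03244.

0.03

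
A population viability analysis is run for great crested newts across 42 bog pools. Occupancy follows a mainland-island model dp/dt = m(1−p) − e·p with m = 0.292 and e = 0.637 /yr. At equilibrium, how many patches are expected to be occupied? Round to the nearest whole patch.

p* = m/(m+e) = 0.292/0.9290 = 0.3143.
Expected occupied patches = N × p* = 42 × 0.3143 = 13.20 ≈ 13.

13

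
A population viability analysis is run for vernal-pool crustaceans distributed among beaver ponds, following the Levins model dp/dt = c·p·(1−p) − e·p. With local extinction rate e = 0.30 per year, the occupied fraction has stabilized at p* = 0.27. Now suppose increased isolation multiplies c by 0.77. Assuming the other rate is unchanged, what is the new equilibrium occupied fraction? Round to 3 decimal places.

Balance c(1−p*) = e gives c = e/(1 − 0.27000) = 0.30/0.73000 = 0.41096.
New p* = 1 − e/c = 1 − 0.30000/0.31644 = 0.05195.

0.052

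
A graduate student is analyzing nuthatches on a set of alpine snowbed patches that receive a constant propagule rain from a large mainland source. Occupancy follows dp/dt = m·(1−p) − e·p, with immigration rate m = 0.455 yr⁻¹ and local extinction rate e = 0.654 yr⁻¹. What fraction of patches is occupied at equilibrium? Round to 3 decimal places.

0.410

Setting dp/dt = 0: m − m·p* = e·p*, so m = (m+e)·p*.
p* = m/(m+e) = 0.455/(0.455+0.654) = 0.455/1.1090 = 0.4103.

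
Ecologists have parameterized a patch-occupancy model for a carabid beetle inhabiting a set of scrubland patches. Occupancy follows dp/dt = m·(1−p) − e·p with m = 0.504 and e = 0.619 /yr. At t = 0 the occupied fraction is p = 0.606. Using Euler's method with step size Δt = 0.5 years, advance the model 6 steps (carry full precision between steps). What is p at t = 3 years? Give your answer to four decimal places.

0.4499

Update rule: p ← p + [m·(1−p) − e·p]·Δt with Δt = 0.5.
step 1: Δp = -0.08827, p = 0.51773
step 2: Δp = -0.03871, p = 0.47903
step 3: Δp = -0.01697, p = 0.46205
step 4: Δp = -0.00744, p = 0.45461
step 5: Δp = -0.00326, p = 0.45135
step 6: Δp = -0.00143, p = 0.44992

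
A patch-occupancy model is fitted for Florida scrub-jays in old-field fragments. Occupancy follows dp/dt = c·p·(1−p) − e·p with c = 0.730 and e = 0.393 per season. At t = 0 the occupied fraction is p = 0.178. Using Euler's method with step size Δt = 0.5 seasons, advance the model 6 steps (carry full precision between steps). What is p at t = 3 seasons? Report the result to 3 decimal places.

Update rule: p ← p + [c·p·(1−p) − e·p]·Δt with Δt = 0.5.
  1  |  dp/dt·Δt = +0.018428  |  p_1 = 0.196428
  2  |  dp/dt·Δt = +0.019015  |  p_2 = 0.215443
  3  |  dp/dt·Δt = +0.019360  |  p_3 = 0.234804
  4  |  dp/dt·Δt = +0.019441  |  p_4 = 0.254245
  5  |  dp/dt·Δt = +0.019246  |  p_5 = 0.273491
  6  |  dp/dt·Δt = +0.018782  |  p_6 = 0.292273

0.292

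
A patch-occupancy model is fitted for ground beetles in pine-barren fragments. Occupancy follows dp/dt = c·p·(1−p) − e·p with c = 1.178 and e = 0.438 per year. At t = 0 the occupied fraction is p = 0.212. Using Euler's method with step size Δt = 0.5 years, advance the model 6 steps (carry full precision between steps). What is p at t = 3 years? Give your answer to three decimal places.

Update rule: p ← p + [c·p·(1−p) − e·p]·Δt with Δt = 0.5.
p: 0.21200 → 0.26397  (Δp = +0.05197)
p: 0.26397 → 0.32060  (Δp = +0.05663)
p: 0.32060 → 0.37868  (Δp = +0.05808)
p: 0.37868 → 0.43433  (Δp = +0.05565)
p: 0.43433 → 0.48392  (Δp = +0.04959)
p: 0.48392 → 0.52504  (Δp = +0.04112)

0.525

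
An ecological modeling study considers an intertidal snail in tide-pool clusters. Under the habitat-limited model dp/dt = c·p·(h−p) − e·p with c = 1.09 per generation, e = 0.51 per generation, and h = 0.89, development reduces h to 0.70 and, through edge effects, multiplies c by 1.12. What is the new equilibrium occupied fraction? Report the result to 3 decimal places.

0.282

Before: p* = h − e/c = 0.89 − 0.51/1.09 = 0.89 − 0.4679 = 0.4221.
After: c = 1.2208, e = 0.51, h = 0.70; p* = 0.70 − 0.51/1.2208 = 0.2822.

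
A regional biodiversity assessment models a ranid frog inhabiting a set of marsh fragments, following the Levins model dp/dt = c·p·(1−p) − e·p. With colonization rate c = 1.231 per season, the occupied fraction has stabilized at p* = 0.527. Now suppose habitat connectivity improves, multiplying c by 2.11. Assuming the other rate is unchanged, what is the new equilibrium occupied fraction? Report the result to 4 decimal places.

Balance c(1−p*) = e gives e = 1.231×(1 − 0.52700) = 0.58226.
New p* = 1 − e/c = 1 − 0.58226/2.59741 = 0.77583.

0.7758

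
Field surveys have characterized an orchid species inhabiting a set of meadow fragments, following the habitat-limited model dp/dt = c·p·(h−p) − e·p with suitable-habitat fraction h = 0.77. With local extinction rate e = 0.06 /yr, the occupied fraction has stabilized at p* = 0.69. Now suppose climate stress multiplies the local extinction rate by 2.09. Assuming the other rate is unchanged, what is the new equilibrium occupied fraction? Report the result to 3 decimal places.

Balance c(h−p*) = e gives c = e/(0.77 − 0.69000) = 0.06/0.08000 = 0.75000.
New p* = 0.77 − e/c = 0.77 − 0.12540/0.75000 = 0.60280.

0.603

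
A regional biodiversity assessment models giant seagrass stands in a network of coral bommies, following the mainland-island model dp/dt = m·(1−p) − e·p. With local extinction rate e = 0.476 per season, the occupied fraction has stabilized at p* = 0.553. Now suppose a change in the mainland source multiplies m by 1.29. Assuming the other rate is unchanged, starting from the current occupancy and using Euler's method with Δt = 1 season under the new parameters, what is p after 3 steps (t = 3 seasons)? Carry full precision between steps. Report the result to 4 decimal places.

Balance m(1−p*) = e·p* gives m = e·p*/(1−p*) = 0.476×0.55300/0.44700 = 0.58888.
Starting from p₀ = 0.55300; update p ← p + (dp/dt)·Δt with the new parameters.
  1  |  dp/dt·Δt = +0.076336  |  p_1 = 0.629336
  2  |  dp/dt·Δt = -0.017989  |  p_2 = 0.611347
  3  |  dp/dt·Δt = +0.004239  |  p_3 = 0.615586

0.6156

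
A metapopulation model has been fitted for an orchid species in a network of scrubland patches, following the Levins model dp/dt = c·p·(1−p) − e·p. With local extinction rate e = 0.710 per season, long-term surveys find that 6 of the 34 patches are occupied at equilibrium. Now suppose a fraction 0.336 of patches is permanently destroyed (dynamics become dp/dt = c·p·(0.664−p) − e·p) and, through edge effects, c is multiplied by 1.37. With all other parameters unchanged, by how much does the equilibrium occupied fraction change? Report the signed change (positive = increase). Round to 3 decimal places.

-0.114

Observed p* = 6/34 = 0.17647.
Balance c(1−p*) = e gives c = e/(1 − 0.17647) = 0.710/0.82353 = 0.86214.
New p* = 0.664 − e/c = 0.664 − 0.71000/1.18113 = 0.06288.
Δp* = 0.06288 − 0.17647 = -0.11359.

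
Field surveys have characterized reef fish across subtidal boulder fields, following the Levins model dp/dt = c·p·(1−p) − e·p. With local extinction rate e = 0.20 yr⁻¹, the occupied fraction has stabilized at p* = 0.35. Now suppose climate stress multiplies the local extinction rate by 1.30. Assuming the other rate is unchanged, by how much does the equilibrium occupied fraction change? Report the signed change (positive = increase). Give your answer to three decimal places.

-0.195

Balance c(1−p*) = e gives c = e/(1 − 0.35000) = 0.20/0.65000 = 0.30769.
New p* = 1 − e/c = 1 − 0.26000/0.30769 = 0.15499.
Δp* = 0.15499 − 0.35000 = -0.19501.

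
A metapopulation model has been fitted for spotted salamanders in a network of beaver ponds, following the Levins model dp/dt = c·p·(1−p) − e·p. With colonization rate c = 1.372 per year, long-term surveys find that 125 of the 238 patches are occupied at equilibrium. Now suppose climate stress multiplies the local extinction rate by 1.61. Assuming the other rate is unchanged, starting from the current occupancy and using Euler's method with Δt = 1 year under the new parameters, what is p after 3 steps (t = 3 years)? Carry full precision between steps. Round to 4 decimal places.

0.2637

Observed p* = 125/238 = 0.52521.
Balance c(1−p*) = e gives e = 1.372×(1 − 0.52521) = 0.65141.
Starting from p₀ = 0.52521; update p ← p + (dp/dt)·Δt with the new parameters.
step 1: Δp = -0.20870, p = 0.31651
step 2: Δp = -0.03514, p = 0.28137
step 3: Δp = -0.01767, p = 0.26370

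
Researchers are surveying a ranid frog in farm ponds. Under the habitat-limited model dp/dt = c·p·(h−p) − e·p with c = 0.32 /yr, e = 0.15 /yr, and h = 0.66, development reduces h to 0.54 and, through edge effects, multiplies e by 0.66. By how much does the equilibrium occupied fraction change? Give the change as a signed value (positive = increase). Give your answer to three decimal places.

Before: p* = h − e/c = 0.66 − 0.15/0.32 = 0.66 − 0.4688 = 0.1913.
After: c = 0.32, e = 0.099, h = 0.54; p* = 0.54 − 0.099/0.32 = 0.2306.
Δp* = 0.2306 − 0.1913 = +0.0394.

0.039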